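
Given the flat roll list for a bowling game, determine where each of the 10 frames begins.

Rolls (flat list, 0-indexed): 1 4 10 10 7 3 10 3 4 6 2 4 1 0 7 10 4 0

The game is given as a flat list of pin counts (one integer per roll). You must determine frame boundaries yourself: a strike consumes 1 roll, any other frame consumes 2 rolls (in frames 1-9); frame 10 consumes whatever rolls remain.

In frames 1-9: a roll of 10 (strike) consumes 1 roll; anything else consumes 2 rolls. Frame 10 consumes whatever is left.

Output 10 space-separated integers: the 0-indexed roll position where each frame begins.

Answer: 0 2 3 4 6 7 9 11 13 15

Derivation:
Frame 1 starts at roll index 0: rolls=1,4 (sum=5), consumes 2 rolls
Frame 2 starts at roll index 2: roll=10 (strike), consumes 1 roll
Frame 3 starts at roll index 3: roll=10 (strike), consumes 1 roll
Frame 4 starts at roll index 4: rolls=7,3 (sum=10), consumes 2 rolls
Frame 5 starts at roll index 6: roll=10 (strike), consumes 1 roll
Frame 6 starts at roll index 7: rolls=3,4 (sum=7), consumes 2 rolls
Frame 7 starts at roll index 9: rolls=6,2 (sum=8), consumes 2 rolls
Frame 8 starts at roll index 11: rolls=4,1 (sum=5), consumes 2 rolls
Frame 9 starts at roll index 13: rolls=0,7 (sum=7), consumes 2 rolls
Frame 10 starts at roll index 15: 3 remaining rolls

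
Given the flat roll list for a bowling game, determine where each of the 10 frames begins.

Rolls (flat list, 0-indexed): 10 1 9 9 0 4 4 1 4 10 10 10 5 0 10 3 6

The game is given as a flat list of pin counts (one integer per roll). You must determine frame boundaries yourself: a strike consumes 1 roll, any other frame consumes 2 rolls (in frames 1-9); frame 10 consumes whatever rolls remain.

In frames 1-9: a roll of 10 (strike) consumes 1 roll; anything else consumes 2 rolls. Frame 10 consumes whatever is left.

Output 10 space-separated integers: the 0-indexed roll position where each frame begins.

Answer: 0 1 3 5 7 9 10 11 12 14

Derivation:
Frame 1 starts at roll index 0: roll=10 (strike), consumes 1 roll
Frame 2 starts at roll index 1: rolls=1,9 (sum=10), consumes 2 rolls
Frame 3 starts at roll index 3: rolls=9,0 (sum=9), consumes 2 rolls
Frame 4 starts at roll index 5: rolls=4,4 (sum=8), consumes 2 rolls
Frame 5 starts at roll index 7: rolls=1,4 (sum=5), consumes 2 rolls
Frame 6 starts at roll index 9: roll=10 (strike), consumes 1 roll
Frame 7 starts at roll index 10: roll=10 (strike), consumes 1 roll
Frame 8 starts at roll index 11: roll=10 (strike), consumes 1 roll
Frame 9 starts at roll index 12: rolls=5,0 (sum=5), consumes 2 rolls
Frame 10 starts at roll index 14: 3 remaining rolls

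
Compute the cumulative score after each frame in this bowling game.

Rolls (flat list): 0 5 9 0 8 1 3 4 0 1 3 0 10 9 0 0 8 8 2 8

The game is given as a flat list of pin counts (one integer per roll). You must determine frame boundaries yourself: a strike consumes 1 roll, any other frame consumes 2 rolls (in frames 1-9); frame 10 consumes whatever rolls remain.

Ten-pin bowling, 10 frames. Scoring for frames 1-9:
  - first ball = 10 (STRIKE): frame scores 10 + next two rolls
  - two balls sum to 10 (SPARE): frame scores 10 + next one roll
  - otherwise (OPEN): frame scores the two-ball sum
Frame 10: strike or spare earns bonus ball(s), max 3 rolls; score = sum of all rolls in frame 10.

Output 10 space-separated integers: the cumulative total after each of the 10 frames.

Frame 1: OPEN (0+5=5). Cumulative: 5
Frame 2: OPEN (9+0=9). Cumulative: 14
Frame 3: OPEN (8+1=9). Cumulative: 23
Frame 4: OPEN (3+4=7). Cumulative: 30
Frame 5: OPEN (0+1=1). Cumulative: 31
Frame 6: OPEN (3+0=3). Cumulative: 34
Frame 7: STRIKE. 10 + next two rolls (9+0) = 19. Cumulative: 53
Frame 8: OPEN (9+0=9). Cumulative: 62
Frame 9: OPEN (0+8=8). Cumulative: 70
Frame 10: SPARE. Sum of all frame-10 rolls (8+2+8) = 18. Cumulative: 88

Answer: 5 14 23 30 31 34 53 62 70 88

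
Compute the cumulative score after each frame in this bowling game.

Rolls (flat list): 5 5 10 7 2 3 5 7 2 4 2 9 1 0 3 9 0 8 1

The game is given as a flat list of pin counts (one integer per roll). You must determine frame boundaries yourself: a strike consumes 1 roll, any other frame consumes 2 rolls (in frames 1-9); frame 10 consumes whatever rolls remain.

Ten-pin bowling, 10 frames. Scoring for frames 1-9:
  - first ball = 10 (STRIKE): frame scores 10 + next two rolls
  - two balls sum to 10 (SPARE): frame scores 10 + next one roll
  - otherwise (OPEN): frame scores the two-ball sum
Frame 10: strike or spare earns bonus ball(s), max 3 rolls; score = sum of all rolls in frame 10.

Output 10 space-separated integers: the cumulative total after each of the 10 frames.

Answer: 20 39 48 56 65 71 81 84 93 102

Derivation:
Frame 1: SPARE (5+5=10). 10 + next roll (10) = 20. Cumulative: 20
Frame 2: STRIKE. 10 + next two rolls (7+2) = 19. Cumulative: 39
Frame 3: OPEN (7+2=9). Cumulative: 48
Frame 4: OPEN (3+5=8). Cumulative: 56
Frame 5: OPEN (7+2=9). Cumulative: 65
Frame 6: OPEN (4+2=6). Cumulative: 71
Frame 7: SPARE (9+1=10). 10 + next roll (0) = 10. Cumulative: 81
Frame 8: OPEN (0+3=3). Cumulative: 84
Frame 9: OPEN (9+0=9). Cumulative: 93
Frame 10: OPEN. Sum of all frame-10 rolls (8+1) = 9. Cumulative: 102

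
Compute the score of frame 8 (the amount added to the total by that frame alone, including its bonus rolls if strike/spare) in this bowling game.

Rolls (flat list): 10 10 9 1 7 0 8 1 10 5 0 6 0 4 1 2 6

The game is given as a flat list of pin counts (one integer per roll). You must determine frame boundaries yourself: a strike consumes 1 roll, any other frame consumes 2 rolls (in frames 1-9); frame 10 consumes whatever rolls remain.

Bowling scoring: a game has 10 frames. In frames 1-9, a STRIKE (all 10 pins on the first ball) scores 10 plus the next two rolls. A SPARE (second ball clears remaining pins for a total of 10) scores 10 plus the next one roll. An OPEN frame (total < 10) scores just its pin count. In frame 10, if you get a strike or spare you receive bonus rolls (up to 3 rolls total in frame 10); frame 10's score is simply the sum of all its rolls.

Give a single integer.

Answer: 6

Derivation:
Frame 1: STRIKE. 10 + next two rolls (10+9) = 29. Cumulative: 29
Frame 2: STRIKE. 10 + next two rolls (9+1) = 20. Cumulative: 49
Frame 3: SPARE (9+1=10). 10 + next roll (7) = 17. Cumulative: 66
Frame 4: OPEN (7+0=7). Cumulative: 73
Frame 5: OPEN (8+1=9). Cumulative: 82
Frame 6: STRIKE. 10 + next two rolls (5+0) = 15. Cumulative: 97
Frame 7: OPEN (5+0=5). Cumulative: 102
Frame 8: OPEN (6+0=6). Cumulative: 108
Frame 9: OPEN (4+1=5). Cumulative: 113
Frame 10: OPEN. Sum of all frame-10 rolls (2+6) = 8. Cumulative: 121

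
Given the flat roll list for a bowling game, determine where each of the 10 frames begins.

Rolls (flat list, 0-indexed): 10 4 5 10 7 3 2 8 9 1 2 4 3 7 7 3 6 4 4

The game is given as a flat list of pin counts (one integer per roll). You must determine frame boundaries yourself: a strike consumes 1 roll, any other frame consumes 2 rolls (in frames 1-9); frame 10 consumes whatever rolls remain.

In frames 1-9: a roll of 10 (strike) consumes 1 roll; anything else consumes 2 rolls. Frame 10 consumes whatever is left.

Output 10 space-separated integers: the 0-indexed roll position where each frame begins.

Frame 1 starts at roll index 0: roll=10 (strike), consumes 1 roll
Frame 2 starts at roll index 1: rolls=4,5 (sum=9), consumes 2 rolls
Frame 3 starts at roll index 3: roll=10 (strike), consumes 1 roll
Frame 4 starts at roll index 4: rolls=7,3 (sum=10), consumes 2 rolls
Frame 5 starts at roll index 6: rolls=2,8 (sum=10), consumes 2 rolls
Frame 6 starts at roll index 8: rolls=9,1 (sum=10), consumes 2 rolls
Frame 7 starts at roll index 10: rolls=2,4 (sum=6), consumes 2 rolls
Frame 8 starts at roll index 12: rolls=3,7 (sum=10), consumes 2 rolls
Frame 9 starts at roll index 14: rolls=7,3 (sum=10), consumes 2 rolls
Frame 10 starts at roll index 16: 3 remaining rolls

Answer: 0 1 3 4 6 8 10 12 14 16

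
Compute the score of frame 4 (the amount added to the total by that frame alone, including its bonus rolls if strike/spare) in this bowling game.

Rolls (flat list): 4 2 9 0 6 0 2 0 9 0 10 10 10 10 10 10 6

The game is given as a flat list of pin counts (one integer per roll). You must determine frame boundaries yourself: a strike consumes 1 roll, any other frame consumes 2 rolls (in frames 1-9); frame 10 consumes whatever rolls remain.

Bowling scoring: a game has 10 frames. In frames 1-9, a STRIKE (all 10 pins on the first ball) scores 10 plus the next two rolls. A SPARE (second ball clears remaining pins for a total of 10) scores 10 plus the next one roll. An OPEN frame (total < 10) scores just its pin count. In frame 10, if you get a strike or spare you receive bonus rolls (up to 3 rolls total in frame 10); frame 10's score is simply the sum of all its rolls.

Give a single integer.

Answer: 2

Derivation:
Frame 1: OPEN (4+2=6). Cumulative: 6
Frame 2: OPEN (9+0=9). Cumulative: 15
Frame 3: OPEN (6+0=6). Cumulative: 21
Frame 4: OPEN (2+0=2). Cumulative: 23
Frame 5: OPEN (9+0=9). Cumulative: 32
Frame 6: STRIKE. 10 + next two rolls (10+10) = 30. Cumulative: 62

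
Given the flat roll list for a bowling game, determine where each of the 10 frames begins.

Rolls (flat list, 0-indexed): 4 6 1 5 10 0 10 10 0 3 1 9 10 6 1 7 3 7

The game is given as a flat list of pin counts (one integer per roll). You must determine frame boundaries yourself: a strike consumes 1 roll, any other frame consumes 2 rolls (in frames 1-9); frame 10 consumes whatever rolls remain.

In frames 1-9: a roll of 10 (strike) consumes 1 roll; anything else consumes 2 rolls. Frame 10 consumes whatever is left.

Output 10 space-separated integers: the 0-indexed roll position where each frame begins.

Answer: 0 2 4 5 7 8 10 12 13 15

Derivation:
Frame 1 starts at roll index 0: rolls=4,6 (sum=10), consumes 2 rolls
Frame 2 starts at roll index 2: rolls=1,5 (sum=6), consumes 2 rolls
Frame 3 starts at roll index 4: roll=10 (strike), consumes 1 roll
Frame 4 starts at roll index 5: rolls=0,10 (sum=10), consumes 2 rolls
Frame 5 starts at roll index 7: roll=10 (strike), consumes 1 roll
Frame 6 starts at roll index 8: rolls=0,3 (sum=3), consumes 2 rolls
Frame 7 starts at roll index 10: rolls=1,9 (sum=10), consumes 2 rolls
Frame 8 starts at roll index 12: roll=10 (strike), consumes 1 roll
Frame 9 starts at roll index 13: rolls=6,1 (sum=7), consumes 2 rolls
Frame 10 starts at roll index 15: 3 remaining rolls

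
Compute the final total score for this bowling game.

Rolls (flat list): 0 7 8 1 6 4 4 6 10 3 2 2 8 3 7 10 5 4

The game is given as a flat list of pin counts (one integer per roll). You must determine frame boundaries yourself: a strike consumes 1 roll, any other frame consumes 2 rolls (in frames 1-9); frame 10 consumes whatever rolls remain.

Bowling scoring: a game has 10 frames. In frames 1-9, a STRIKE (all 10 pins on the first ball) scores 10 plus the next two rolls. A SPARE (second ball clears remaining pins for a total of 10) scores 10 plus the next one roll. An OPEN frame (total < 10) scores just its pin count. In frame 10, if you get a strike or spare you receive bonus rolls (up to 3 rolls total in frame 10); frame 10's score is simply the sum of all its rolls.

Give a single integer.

Answer: 131

Derivation:
Frame 1: OPEN (0+7=7). Cumulative: 7
Frame 2: OPEN (8+1=9). Cumulative: 16
Frame 3: SPARE (6+4=10). 10 + next roll (4) = 14. Cumulative: 30
Frame 4: SPARE (4+6=10). 10 + next roll (10) = 20. Cumulative: 50
Frame 5: STRIKE. 10 + next two rolls (3+2) = 15. Cumulative: 65
Frame 6: OPEN (3+2=5). Cumulative: 70
Frame 7: SPARE (2+8=10). 10 + next roll (3) = 13. Cumulative: 83
Frame 8: SPARE (3+7=10). 10 + next roll (10) = 20. Cumulative: 103
Frame 9: STRIKE. 10 + next two rolls (5+4) = 19. Cumulative: 122
Frame 10: OPEN. Sum of all frame-10 rolls (5+4) = 9. Cumulative: 131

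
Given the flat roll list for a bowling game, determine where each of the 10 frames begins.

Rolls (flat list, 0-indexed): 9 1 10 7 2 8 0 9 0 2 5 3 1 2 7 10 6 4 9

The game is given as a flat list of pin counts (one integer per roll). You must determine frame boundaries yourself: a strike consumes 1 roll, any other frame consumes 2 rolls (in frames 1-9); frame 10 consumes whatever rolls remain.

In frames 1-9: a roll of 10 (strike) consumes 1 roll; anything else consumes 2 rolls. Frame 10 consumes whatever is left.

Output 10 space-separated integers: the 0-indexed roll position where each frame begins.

Frame 1 starts at roll index 0: rolls=9,1 (sum=10), consumes 2 rolls
Frame 2 starts at roll index 2: roll=10 (strike), consumes 1 roll
Frame 3 starts at roll index 3: rolls=7,2 (sum=9), consumes 2 rolls
Frame 4 starts at roll index 5: rolls=8,0 (sum=8), consumes 2 rolls
Frame 5 starts at roll index 7: rolls=9,0 (sum=9), consumes 2 rolls
Frame 6 starts at roll index 9: rolls=2,5 (sum=7), consumes 2 rolls
Frame 7 starts at roll index 11: rolls=3,1 (sum=4), consumes 2 rolls
Frame 8 starts at roll index 13: rolls=2,7 (sum=9), consumes 2 rolls
Frame 9 starts at roll index 15: roll=10 (strike), consumes 1 roll
Frame 10 starts at roll index 16: 3 remaining rolls

Answer: 0 2 3 5 7 9 11 13 15 16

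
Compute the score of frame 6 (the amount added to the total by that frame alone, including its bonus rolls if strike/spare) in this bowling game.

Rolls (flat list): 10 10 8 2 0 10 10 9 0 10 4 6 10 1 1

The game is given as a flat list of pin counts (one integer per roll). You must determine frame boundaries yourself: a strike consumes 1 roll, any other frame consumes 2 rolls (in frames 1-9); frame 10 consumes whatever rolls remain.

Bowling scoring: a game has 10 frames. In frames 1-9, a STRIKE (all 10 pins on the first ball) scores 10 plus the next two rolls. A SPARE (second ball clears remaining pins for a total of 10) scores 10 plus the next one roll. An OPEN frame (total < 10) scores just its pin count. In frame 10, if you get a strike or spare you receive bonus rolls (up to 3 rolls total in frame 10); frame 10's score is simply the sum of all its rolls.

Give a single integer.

Answer: 9

Derivation:
Frame 1: STRIKE. 10 + next two rolls (10+8) = 28. Cumulative: 28
Frame 2: STRIKE. 10 + next two rolls (8+2) = 20. Cumulative: 48
Frame 3: SPARE (8+2=10). 10 + next roll (0) = 10. Cumulative: 58
Frame 4: SPARE (0+10=10). 10 + next roll (10) = 20. Cumulative: 78
Frame 5: STRIKE. 10 + next two rolls (9+0) = 19. Cumulative: 97
Frame 6: OPEN (9+0=9). Cumulative: 106
Frame 7: STRIKE. 10 + next two rolls (4+6) = 20. Cumulative: 126
Frame 8: SPARE (4+6=10). 10 + next roll (10) = 20. Cumulative: 146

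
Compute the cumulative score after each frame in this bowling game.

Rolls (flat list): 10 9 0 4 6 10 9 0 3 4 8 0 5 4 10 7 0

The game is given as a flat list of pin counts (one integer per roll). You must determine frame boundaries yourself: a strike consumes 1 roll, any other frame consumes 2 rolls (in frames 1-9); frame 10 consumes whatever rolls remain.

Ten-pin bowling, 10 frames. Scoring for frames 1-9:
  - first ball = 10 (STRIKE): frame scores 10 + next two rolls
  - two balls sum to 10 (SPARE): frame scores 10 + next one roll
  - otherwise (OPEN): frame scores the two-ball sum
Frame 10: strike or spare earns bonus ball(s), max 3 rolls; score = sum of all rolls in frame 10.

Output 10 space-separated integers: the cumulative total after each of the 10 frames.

Answer: 19 28 48 67 76 83 91 100 117 124

Derivation:
Frame 1: STRIKE. 10 + next two rolls (9+0) = 19. Cumulative: 19
Frame 2: OPEN (9+0=9). Cumulative: 28
Frame 3: SPARE (4+6=10). 10 + next roll (10) = 20. Cumulative: 48
Frame 4: STRIKE. 10 + next two rolls (9+0) = 19. Cumulative: 67
Frame 5: OPEN (9+0=9). Cumulative: 76
Frame 6: OPEN (3+4=7). Cumulative: 83
Frame 7: OPEN (8+0=8). Cumulative: 91
Frame 8: OPEN (5+4=9). Cumulative: 100
Frame 9: STRIKE. 10 + next two rolls (7+0) = 17. Cumulative: 117
Frame 10: OPEN. Sum of all frame-10 rolls (7+0) = 7. Cumulative: 124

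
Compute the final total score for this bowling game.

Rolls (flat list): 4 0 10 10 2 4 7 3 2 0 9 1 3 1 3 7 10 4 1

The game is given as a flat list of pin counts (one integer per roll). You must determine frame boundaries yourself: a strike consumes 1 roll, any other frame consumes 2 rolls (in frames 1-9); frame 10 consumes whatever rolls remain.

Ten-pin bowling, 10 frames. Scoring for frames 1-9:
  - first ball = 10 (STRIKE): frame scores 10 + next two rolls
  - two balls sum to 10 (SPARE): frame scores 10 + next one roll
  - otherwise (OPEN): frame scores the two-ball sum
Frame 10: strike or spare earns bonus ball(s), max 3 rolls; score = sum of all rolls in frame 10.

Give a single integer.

Answer: 114

Derivation:
Frame 1: OPEN (4+0=4). Cumulative: 4
Frame 2: STRIKE. 10 + next two rolls (10+2) = 22. Cumulative: 26
Frame 3: STRIKE. 10 + next two rolls (2+4) = 16. Cumulative: 42
Frame 4: OPEN (2+4=6). Cumulative: 48
Frame 5: SPARE (7+3=10). 10 + next roll (2) = 12. Cumulative: 60
Frame 6: OPEN (2+0=2). Cumulative: 62
Frame 7: SPARE (9+1=10). 10 + next roll (3) = 13. Cumulative: 75
Frame 8: OPEN (3+1=4). Cumulative: 79
Frame 9: SPARE (3+7=10). 10 + next roll (10) = 20. Cumulative: 99
Frame 10: STRIKE. Sum of all frame-10 rolls (10+4+1) = 15. Cumulative: 114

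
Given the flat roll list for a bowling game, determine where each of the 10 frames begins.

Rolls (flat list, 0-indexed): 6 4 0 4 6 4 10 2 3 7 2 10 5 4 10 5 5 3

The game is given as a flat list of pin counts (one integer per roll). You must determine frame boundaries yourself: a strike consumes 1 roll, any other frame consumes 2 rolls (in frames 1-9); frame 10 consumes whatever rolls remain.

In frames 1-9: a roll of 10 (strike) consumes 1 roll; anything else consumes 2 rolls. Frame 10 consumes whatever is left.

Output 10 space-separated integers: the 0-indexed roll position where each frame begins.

Answer: 0 2 4 6 7 9 11 12 14 15

Derivation:
Frame 1 starts at roll index 0: rolls=6,4 (sum=10), consumes 2 rolls
Frame 2 starts at roll index 2: rolls=0,4 (sum=4), consumes 2 rolls
Frame 3 starts at roll index 4: rolls=6,4 (sum=10), consumes 2 rolls
Frame 4 starts at roll index 6: roll=10 (strike), consumes 1 roll
Frame 5 starts at roll index 7: rolls=2,3 (sum=5), consumes 2 rolls
Frame 6 starts at roll index 9: rolls=7,2 (sum=9), consumes 2 rolls
Frame 7 starts at roll index 11: roll=10 (strike), consumes 1 roll
Frame 8 starts at roll index 12: rolls=5,4 (sum=9), consumes 2 rolls
Frame 9 starts at roll index 14: roll=10 (strike), consumes 1 roll
Frame 10 starts at roll index 15: 3 remaining rolls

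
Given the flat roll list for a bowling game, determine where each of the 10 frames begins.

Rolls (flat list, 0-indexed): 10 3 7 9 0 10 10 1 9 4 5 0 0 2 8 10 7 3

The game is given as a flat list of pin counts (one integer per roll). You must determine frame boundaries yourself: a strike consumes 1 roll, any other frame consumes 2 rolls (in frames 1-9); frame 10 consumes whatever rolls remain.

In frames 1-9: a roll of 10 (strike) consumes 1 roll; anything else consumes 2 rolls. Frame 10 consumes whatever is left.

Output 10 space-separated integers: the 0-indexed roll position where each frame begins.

Answer: 0 1 3 5 6 7 9 11 13 15

Derivation:
Frame 1 starts at roll index 0: roll=10 (strike), consumes 1 roll
Frame 2 starts at roll index 1: rolls=3,7 (sum=10), consumes 2 rolls
Frame 3 starts at roll index 3: rolls=9,0 (sum=9), consumes 2 rolls
Frame 4 starts at roll index 5: roll=10 (strike), consumes 1 roll
Frame 5 starts at roll index 6: roll=10 (strike), consumes 1 roll
Frame 6 starts at roll index 7: rolls=1,9 (sum=10), consumes 2 rolls
Frame 7 starts at roll index 9: rolls=4,5 (sum=9), consumes 2 rolls
Frame 8 starts at roll index 11: rolls=0,0 (sum=0), consumes 2 rolls
Frame 9 starts at roll index 13: rolls=2,8 (sum=10), consumes 2 rolls
Frame 10 starts at roll index 15: 3 remaining rolls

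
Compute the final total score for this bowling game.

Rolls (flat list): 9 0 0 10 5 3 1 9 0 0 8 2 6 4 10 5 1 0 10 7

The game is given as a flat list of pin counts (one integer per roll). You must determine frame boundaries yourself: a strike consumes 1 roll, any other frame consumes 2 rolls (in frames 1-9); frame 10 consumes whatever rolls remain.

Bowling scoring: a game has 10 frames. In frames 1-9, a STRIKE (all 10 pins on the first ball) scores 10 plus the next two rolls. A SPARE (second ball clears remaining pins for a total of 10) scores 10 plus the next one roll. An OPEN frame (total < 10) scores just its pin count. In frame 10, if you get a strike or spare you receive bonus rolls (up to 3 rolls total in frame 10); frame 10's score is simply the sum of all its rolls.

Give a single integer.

Frame 1: OPEN (9+0=9). Cumulative: 9
Frame 2: SPARE (0+10=10). 10 + next roll (5) = 15. Cumulative: 24
Frame 3: OPEN (5+3=8). Cumulative: 32
Frame 4: SPARE (1+9=10). 10 + next roll (0) = 10. Cumulative: 42
Frame 5: OPEN (0+0=0). Cumulative: 42
Frame 6: SPARE (8+2=10). 10 + next roll (6) = 16. Cumulative: 58
Frame 7: SPARE (6+4=10). 10 + next roll (10) = 20. Cumulative: 78
Frame 8: STRIKE. 10 + next two rolls (5+1) = 16. Cumulative: 94
Frame 9: OPEN (5+1=6). Cumulative: 100
Frame 10: SPARE. Sum of all frame-10 rolls (0+10+7) = 17. Cumulative: 117

Answer: 117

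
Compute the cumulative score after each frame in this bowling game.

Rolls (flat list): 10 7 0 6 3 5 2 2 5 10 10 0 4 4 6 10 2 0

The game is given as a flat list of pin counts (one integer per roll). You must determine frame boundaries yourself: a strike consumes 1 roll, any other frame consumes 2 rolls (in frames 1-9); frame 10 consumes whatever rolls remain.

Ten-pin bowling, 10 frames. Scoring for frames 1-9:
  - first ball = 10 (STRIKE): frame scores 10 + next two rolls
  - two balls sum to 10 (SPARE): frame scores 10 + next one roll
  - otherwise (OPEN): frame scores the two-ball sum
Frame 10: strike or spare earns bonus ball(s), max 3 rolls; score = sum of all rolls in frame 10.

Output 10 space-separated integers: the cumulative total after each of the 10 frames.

Frame 1: STRIKE. 10 + next two rolls (7+0) = 17. Cumulative: 17
Frame 2: OPEN (7+0=7). Cumulative: 24
Frame 3: OPEN (6+3=9). Cumulative: 33
Frame 4: OPEN (5+2=7). Cumulative: 40
Frame 5: OPEN (2+5=7). Cumulative: 47
Frame 6: STRIKE. 10 + next two rolls (10+0) = 20. Cumulative: 67
Frame 7: STRIKE. 10 + next two rolls (0+4) = 14. Cumulative: 81
Frame 8: OPEN (0+4=4). Cumulative: 85
Frame 9: SPARE (4+6=10). 10 + next roll (10) = 20. Cumulative: 105
Frame 10: STRIKE. Sum of all frame-10 rolls (10+2+0) = 12. Cumulative: 117

Answer: 17 24 33 40 47 67 81 85 105 117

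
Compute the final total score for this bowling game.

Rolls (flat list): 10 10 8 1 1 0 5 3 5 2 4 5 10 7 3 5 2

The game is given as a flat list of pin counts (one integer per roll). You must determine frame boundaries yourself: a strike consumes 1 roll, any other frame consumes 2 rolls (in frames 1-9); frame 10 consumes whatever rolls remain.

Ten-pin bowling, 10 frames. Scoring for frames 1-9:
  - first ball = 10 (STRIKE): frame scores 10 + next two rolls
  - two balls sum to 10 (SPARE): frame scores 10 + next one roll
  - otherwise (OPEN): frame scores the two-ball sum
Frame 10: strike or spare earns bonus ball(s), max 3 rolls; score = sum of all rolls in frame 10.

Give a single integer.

Answer: 123

Derivation:
Frame 1: STRIKE. 10 + next two rolls (10+8) = 28. Cumulative: 28
Frame 2: STRIKE. 10 + next two rolls (8+1) = 19. Cumulative: 47
Frame 3: OPEN (8+1=9). Cumulative: 56
Frame 4: OPEN (1+0=1). Cumulative: 57
Frame 5: OPEN (5+3=8). Cumulative: 65
Frame 6: OPEN (5+2=7). Cumulative: 72
Frame 7: OPEN (4+5=9). Cumulative: 81
Frame 8: STRIKE. 10 + next two rolls (7+3) = 20. Cumulative: 101
Frame 9: SPARE (7+3=10). 10 + next roll (5) = 15. Cumulative: 116
Frame 10: OPEN. Sum of all frame-10 rolls (5+2) = 7. Cumulative: 123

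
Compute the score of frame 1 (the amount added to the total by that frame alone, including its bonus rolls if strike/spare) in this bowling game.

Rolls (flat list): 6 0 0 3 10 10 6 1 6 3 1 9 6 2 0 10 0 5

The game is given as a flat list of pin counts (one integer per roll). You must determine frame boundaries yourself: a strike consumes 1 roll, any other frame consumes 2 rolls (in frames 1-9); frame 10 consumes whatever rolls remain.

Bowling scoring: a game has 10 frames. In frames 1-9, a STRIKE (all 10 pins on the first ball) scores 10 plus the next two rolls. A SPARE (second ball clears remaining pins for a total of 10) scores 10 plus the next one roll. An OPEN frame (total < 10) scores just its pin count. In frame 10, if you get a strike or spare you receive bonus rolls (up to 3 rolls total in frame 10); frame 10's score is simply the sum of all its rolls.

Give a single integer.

Frame 1: OPEN (6+0=6). Cumulative: 6
Frame 2: OPEN (0+3=3). Cumulative: 9
Frame 3: STRIKE. 10 + next two rolls (10+6) = 26. Cumulative: 35

Answer: 6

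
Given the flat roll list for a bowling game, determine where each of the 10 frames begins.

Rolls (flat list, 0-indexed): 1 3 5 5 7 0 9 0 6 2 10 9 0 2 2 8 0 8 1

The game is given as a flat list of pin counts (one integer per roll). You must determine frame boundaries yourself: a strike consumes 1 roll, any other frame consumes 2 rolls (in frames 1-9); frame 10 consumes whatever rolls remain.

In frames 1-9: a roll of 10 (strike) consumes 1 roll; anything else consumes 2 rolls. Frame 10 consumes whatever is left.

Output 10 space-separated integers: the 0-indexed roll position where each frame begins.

Frame 1 starts at roll index 0: rolls=1,3 (sum=4), consumes 2 rolls
Frame 2 starts at roll index 2: rolls=5,5 (sum=10), consumes 2 rolls
Frame 3 starts at roll index 4: rolls=7,0 (sum=7), consumes 2 rolls
Frame 4 starts at roll index 6: rolls=9,0 (sum=9), consumes 2 rolls
Frame 5 starts at roll index 8: rolls=6,2 (sum=8), consumes 2 rolls
Frame 6 starts at roll index 10: roll=10 (strike), consumes 1 roll
Frame 7 starts at roll index 11: rolls=9,0 (sum=9), consumes 2 rolls
Frame 8 starts at roll index 13: rolls=2,2 (sum=4), consumes 2 rolls
Frame 9 starts at roll index 15: rolls=8,0 (sum=8), consumes 2 rolls
Frame 10 starts at roll index 17: 2 remaining rolls

Answer: 0 2 4 6 8 10 11 13 15 17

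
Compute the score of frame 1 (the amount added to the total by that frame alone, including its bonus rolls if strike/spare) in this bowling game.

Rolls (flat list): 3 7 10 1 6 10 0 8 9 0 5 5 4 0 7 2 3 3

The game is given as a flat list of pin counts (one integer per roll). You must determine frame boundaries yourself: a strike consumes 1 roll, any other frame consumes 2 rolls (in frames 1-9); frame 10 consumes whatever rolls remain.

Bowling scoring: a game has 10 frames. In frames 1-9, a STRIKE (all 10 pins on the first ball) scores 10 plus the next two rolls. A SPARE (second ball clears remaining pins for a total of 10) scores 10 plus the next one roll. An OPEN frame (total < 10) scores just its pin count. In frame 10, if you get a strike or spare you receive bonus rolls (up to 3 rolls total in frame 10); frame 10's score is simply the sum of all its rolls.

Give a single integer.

Answer: 20

Derivation:
Frame 1: SPARE (3+7=10). 10 + next roll (10) = 20. Cumulative: 20
Frame 2: STRIKE. 10 + next two rolls (1+6) = 17. Cumulative: 37
Frame 3: OPEN (1+6=7). Cumulative: 44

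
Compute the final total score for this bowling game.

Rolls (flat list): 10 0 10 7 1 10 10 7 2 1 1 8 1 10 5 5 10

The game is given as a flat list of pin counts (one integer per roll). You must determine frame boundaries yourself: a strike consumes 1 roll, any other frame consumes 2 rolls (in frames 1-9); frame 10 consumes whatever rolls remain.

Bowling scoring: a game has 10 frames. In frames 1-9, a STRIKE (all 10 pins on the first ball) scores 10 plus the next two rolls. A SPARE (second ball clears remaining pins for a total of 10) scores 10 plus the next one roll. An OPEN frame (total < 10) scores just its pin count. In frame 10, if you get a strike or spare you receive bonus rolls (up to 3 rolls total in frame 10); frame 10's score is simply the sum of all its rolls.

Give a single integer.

Answer: 151

Derivation:
Frame 1: STRIKE. 10 + next two rolls (0+10) = 20. Cumulative: 20
Frame 2: SPARE (0+10=10). 10 + next roll (7) = 17. Cumulative: 37
Frame 3: OPEN (7+1=8). Cumulative: 45
Frame 4: STRIKE. 10 + next two rolls (10+7) = 27. Cumulative: 72
Frame 5: STRIKE. 10 + next two rolls (7+2) = 19. Cumulative: 91
Frame 6: OPEN (7+2=9). Cumulative: 100
Frame 7: OPEN (1+1=2). Cumulative: 102
Frame 8: OPEN (8+1=9). Cumulative: 111
Frame 9: STRIKE. 10 + next two rolls (5+5) = 20. Cumulative: 131
Frame 10: SPARE. Sum of all frame-10 rolls (5+5+10) = 20. Cumulative: 151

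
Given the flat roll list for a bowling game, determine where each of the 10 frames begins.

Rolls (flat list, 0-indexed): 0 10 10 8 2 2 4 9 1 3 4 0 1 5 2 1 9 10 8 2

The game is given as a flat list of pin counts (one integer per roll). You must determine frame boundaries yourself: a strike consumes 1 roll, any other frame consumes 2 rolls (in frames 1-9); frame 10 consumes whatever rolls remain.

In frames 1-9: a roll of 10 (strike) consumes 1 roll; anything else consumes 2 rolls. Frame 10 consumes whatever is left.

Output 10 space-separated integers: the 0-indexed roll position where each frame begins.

Frame 1 starts at roll index 0: rolls=0,10 (sum=10), consumes 2 rolls
Frame 2 starts at roll index 2: roll=10 (strike), consumes 1 roll
Frame 3 starts at roll index 3: rolls=8,2 (sum=10), consumes 2 rolls
Frame 4 starts at roll index 5: rolls=2,4 (sum=6), consumes 2 rolls
Frame 5 starts at roll index 7: rolls=9,1 (sum=10), consumes 2 rolls
Frame 6 starts at roll index 9: rolls=3,4 (sum=7), consumes 2 rolls
Frame 7 starts at roll index 11: rolls=0,1 (sum=1), consumes 2 rolls
Frame 8 starts at roll index 13: rolls=5,2 (sum=7), consumes 2 rolls
Frame 9 starts at roll index 15: rolls=1,9 (sum=10), consumes 2 rolls
Frame 10 starts at roll index 17: 3 remaining rolls

Answer: 0 2 3 5 7 9 11 13 15 17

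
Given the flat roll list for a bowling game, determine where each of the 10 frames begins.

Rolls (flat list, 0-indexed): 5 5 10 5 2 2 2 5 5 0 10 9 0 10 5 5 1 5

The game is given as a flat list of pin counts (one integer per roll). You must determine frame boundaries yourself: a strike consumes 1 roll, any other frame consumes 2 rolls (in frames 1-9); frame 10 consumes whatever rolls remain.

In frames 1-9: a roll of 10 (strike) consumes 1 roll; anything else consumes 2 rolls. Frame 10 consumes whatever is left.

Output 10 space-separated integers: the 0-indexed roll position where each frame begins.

Answer: 0 2 3 5 7 9 11 13 14 16

Derivation:
Frame 1 starts at roll index 0: rolls=5,5 (sum=10), consumes 2 rolls
Frame 2 starts at roll index 2: roll=10 (strike), consumes 1 roll
Frame 3 starts at roll index 3: rolls=5,2 (sum=7), consumes 2 rolls
Frame 4 starts at roll index 5: rolls=2,2 (sum=4), consumes 2 rolls
Frame 5 starts at roll index 7: rolls=5,5 (sum=10), consumes 2 rolls
Frame 6 starts at roll index 9: rolls=0,10 (sum=10), consumes 2 rolls
Frame 7 starts at roll index 11: rolls=9,0 (sum=9), consumes 2 rolls
Frame 8 starts at roll index 13: roll=10 (strike), consumes 1 roll
Frame 9 starts at roll index 14: rolls=5,5 (sum=10), consumes 2 rolls
Frame 10 starts at roll index 16: 2 remaining rolls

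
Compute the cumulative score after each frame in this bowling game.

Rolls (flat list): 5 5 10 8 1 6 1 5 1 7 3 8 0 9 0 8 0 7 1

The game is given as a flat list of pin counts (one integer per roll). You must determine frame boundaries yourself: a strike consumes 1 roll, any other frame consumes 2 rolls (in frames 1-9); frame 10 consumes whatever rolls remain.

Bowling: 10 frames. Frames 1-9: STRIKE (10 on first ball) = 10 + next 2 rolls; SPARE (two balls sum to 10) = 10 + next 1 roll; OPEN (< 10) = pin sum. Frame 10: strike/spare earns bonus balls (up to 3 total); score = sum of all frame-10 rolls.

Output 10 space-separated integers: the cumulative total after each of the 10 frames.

Answer: 20 39 48 55 61 79 87 96 104 112

Derivation:
Frame 1: SPARE (5+5=10). 10 + next roll (10) = 20. Cumulative: 20
Frame 2: STRIKE. 10 + next two rolls (8+1) = 19. Cumulative: 39
Frame 3: OPEN (8+1=9). Cumulative: 48
Frame 4: OPEN (6+1=7). Cumulative: 55
Frame 5: OPEN (5+1=6). Cumulative: 61
Frame 6: SPARE (7+3=10). 10 + next roll (8) = 18. Cumulative: 79
Frame 7: OPEN (8+0=8). Cumulative: 87
Frame 8: OPEN (9+0=9). Cumulative: 96
Frame 9: OPEN (8+0=8). Cumulative: 104
Frame 10: OPEN. Sum of all frame-10 rolls (7+1) = 8. Cumulative: 112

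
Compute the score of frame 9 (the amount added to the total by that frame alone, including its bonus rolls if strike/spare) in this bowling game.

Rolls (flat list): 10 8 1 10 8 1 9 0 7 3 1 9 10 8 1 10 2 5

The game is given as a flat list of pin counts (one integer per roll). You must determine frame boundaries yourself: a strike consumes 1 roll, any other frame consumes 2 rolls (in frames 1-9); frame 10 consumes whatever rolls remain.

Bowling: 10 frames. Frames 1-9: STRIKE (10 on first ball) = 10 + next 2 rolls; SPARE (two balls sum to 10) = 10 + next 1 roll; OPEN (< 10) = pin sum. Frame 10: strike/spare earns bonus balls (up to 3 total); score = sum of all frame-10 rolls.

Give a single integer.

Answer: 9

Derivation:
Frame 1: STRIKE. 10 + next two rolls (8+1) = 19. Cumulative: 19
Frame 2: OPEN (8+1=9). Cumulative: 28
Frame 3: STRIKE. 10 + next two rolls (8+1) = 19. Cumulative: 47
Frame 4: OPEN (8+1=9). Cumulative: 56
Frame 5: OPEN (9+0=9). Cumulative: 65
Frame 6: SPARE (7+3=10). 10 + next roll (1) = 11. Cumulative: 76
Frame 7: SPARE (1+9=10). 10 + next roll (10) = 20. Cumulative: 96
Frame 8: STRIKE. 10 + next two rolls (8+1) = 19. Cumulative: 115
Frame 9: OPEN (8+1=9). Cumulative: 124
Frame 10: STRIKE. Sum of all frame-10 rolls (10+2+5) = 17. Cumulative: 141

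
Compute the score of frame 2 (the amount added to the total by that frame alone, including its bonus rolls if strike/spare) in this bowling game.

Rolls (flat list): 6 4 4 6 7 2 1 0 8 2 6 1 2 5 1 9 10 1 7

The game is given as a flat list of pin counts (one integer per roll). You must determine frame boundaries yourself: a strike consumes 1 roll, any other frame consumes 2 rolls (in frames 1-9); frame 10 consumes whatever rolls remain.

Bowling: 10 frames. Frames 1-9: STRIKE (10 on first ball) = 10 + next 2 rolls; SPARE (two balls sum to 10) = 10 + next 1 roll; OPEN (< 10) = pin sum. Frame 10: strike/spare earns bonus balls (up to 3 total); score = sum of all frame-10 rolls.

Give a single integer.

Answer: 17

Derivation:
Frame 1: SPARE (6+4=10). 10 + next roll (4) = 14. Cumulative: 14
Frame 2: SPARE (4+6=10). 10 + next roll (7) = 17. Cumulative: 31
Frame 3: OPEN (7+2=9). Cumulative: 40
Frame 4: OPEN (1+0=1). Cumulative: 41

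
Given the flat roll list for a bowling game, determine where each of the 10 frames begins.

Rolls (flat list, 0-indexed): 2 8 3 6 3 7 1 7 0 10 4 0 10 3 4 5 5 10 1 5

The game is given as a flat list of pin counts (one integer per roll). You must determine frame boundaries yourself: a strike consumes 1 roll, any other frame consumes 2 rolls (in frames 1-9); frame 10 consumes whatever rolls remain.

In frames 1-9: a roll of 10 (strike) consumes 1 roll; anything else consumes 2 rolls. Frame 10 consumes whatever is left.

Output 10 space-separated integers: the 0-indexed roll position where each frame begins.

Frame 1 starts at roll index 0: rolls=2,8 (sum=10), consumes 2 rolls
Frame 2 starts at roll index 2: rolls=3,6 (sum=9), consumes 2 rolls
Frame 3 starts at roll index 4: rolls=3,7 (sum=10), consumes 2 rolls
Frame 4 starts at roll index 6: rolls=1,7 (sum=8), consumes 2 rolls
Frame 5 starts at roll index 8: rolls=0,10 (sum=10), consumes 2 rolls
Frame 6 starts at roll index 10: rolls=4,0 (sum=4), consumes 2 rolls
Frame 7 starts at roll index 12: roll=10 (strike), consumes 1 roll
Frame 8 starts at roll index 13: rolls=3,4 (sum=7), consumes 2 rolls
Frame 9 starts at roll index 15: rolls=5,5 (sum=10), consumes 2 rolls
Frame 10 starts at roll index 17: 3 remaining rolls

Answer: 0 2 4 6 8 10 12 13 15 17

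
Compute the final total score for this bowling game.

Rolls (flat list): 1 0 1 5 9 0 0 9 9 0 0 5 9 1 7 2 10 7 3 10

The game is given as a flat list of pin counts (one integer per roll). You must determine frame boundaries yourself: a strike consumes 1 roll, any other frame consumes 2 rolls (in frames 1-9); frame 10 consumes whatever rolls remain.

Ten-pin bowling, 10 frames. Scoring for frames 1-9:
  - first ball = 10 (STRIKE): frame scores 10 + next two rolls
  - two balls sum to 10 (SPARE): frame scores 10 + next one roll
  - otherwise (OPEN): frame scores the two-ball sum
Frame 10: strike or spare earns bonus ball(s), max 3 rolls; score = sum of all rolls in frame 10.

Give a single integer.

Answer: 105

Derivation:
Frame 1: OPEN (1+0=1). Cumulative: 1
Frame 2: OPEN (1+5=6). Cumulative: 7
Frame 3: OPEN (9+0=9). Cumulative: 16
Frame 4: OPEN (0+9=9). Cumulative: 25
Frame 5: OPEN (9+0=9). Cumulative: 34
Frame 6: OPEN (0+5=5). Cumulative: 39
Frame 7: SPARE (9+1=10). 10 + next roll (7) = 17. Cumulative: 56
Frame 8: OPEN (7+2=9). Cumulative: 65
Frame 9: STRIKE. 10 + next two rolls (7+3) = 20. Cumulative: 85
Frame 10: SPARE. Sum of all frame-10 rolls (7+3+10) = 20. Cumulative: 105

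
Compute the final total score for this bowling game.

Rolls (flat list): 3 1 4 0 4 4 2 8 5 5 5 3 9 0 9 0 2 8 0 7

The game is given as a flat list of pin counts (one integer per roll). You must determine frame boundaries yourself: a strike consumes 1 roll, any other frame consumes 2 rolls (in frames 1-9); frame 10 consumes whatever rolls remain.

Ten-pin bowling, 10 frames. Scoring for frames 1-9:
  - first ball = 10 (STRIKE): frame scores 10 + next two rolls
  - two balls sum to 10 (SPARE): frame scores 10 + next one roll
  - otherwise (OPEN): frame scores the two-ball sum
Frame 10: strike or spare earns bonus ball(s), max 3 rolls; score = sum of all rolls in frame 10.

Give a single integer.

Answer: 89

Derivation:
Frame 1: OPEN (3+1=4). Cumulative: 4
Frame 2: OPEN (4+0=4). Cumulative: 8
Frame 3: OPEN (4+4=8). Cumulative: 16
Frame 4: SPARE (2+8=10). 10 + next roll (5) = 15. Cumulative: 31
Frame 5: SPARE (5+5=10). 10 + next roll (5) = 15. Cumulative: 46
Frame 6: OPEN (5+3=8). Cumulative: 54
Frame 7: OPEN (9+0=9). Cumulative: 63
Frame 8: OPEN (9+0=9). Cumulative: 72
Frame 9: SPARE (2+8=10). 10 + next roll (0) = 10. Cumulative: 82
Frame 10: OPEN. Sum of all frame-10 rolls (0+7) = 7. Cumulative: 89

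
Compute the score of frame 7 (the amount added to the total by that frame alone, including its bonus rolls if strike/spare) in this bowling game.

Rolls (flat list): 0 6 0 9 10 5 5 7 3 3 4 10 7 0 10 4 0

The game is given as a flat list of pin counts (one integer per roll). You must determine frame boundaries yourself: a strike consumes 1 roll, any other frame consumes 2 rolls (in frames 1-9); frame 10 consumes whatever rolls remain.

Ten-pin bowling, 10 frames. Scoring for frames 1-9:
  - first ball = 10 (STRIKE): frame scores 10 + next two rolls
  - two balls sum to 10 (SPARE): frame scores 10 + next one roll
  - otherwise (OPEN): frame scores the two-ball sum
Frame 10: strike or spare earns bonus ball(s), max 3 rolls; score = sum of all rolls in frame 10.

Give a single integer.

Answer: 17

Derivation:
Frame 1: OPEN (0+6=6). Cumulative: 6
Frame 2: OPEN (0+9=9). Cumulative: 15
Frame 3: STRIKE. 10 + next two rolls (5+5) = 20. Cumulative: 35
Frame 4: SPARE (5+5=10). 10 + next roll (7) = 17. Cumulative: 52
Frame 5: SPARE (7+3=10). 10 + next roll (3) = 13. Cumulative: 65
Frame 6: OPEN (3+4=7). Cumulative: 72
Frame 7: STRIKE. 10 + next two rolls (7+0) = 17. Cumulative: 89
Frame 8: OPEN (7+0=7). Cumulative: 96
Frame 9: STRIKE. 10 + next two rolls (4+0) = 14. Cumulative: 110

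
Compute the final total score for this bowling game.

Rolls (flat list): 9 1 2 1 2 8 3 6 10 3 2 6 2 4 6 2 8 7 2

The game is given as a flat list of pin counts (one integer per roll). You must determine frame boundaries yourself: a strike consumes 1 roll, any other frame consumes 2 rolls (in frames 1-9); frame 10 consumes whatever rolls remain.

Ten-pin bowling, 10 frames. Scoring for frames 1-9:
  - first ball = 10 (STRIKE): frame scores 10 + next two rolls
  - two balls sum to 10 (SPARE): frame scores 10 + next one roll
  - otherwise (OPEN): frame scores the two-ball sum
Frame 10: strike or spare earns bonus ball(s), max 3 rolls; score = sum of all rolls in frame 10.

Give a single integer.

Answer: 103

Derivation:
Frame 1: SPARE (9+1=10). 10 + next roll (2) = 12. Cumulative: 12
Frame 2: OPEN (2+1=3). Cumulative: 15
Frame 3: SPARE (2+8=10). 10 + next roll (3) = 13. Cumulative: 28
Frame 4: OPEN (3+6=9). Cumulative: 37
Frame 5: STRIKE. 10 + next two rolls (3+2) = 15. Cumulative: 52
Frame 6: OPEN (3+2=5). Cumulative: 57
Frame 7: OPEN (6+2=8). Cumulative: 65
Frame 8: SPARE (4+6=10). 10 + next roll (2) = 12. Cumulative: 77
Frame 9: SPARE (2+8=10). 10 + next roll (7) = 17. Cumulative: 94
Frame 10: OPEN. Sum of all frame-10 rolls (7+2) = 9. Cumulative: 103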